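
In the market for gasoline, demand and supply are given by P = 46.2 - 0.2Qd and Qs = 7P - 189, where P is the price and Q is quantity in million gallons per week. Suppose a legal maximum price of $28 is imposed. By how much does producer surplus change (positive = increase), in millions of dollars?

Rearranging demand gives Qd = 231 - 5P. In a free market, 231 - 5P = 7P - 189 gives the equilibrium P* = 35, Q* = 56.
Because the ceiling (28) lies below the market-clearing price, it is binding.
At P = 28: Qd = 231 - 5·28 = 91 and Qs = 7·28 - 189 = 7.
Producer surplus without the control is ½ · (35 - 27) · 56 = 224.
With the ceiling, producers sell 7 units at 28, so PS = ½ · (28 - 27) · 7 = 3.5.
Change in producer surplus = 3.5 - 224 = -220.5.

-220.5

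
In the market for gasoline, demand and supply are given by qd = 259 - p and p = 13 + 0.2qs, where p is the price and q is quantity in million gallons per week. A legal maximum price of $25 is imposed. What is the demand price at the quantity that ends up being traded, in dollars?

Rearranging supply gives qs = 5p - 65. Without the control the market clears where 259 - p = 5p - 65, i.e. p* = 54 and q* = 205.
Since 25 < 54, the ceiling is binding.
At p = 25: qd = 259 - 25 = 234 and qs = 5·25 - 65 = 60.
Only 60 units reach the market. On the demand curve, the marginal buyer's willingness to pay at q = 60 is (259 - 60) = 199.

199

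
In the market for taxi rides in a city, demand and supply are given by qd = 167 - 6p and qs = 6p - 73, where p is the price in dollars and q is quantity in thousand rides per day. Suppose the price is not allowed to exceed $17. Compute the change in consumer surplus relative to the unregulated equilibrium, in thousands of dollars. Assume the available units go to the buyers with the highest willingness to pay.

Equilibrium: 167 - 6p = 6p - 73, so 240 = 12p and p* = 20, q* = 47.
Since 17 < 20, the ceiling is binding.
At p = 17: qd = 167 - 6·17 = 65 and qs = 6·17 - 73 = 29.
Consumer surplus without the control is ½ · (167/6 - 20) · 47 = 2209/12.
With the ceiling, 29 units are sold at 17 (assume they go to the highest-value buyers). The demand price at q = 29 is 23, so CS = ½ · [(167/6 - 17) + (23 - 17)] · 29 = 2929/12.
Change in consumer surplus = 2929/12 - 2209/12 = 60.

60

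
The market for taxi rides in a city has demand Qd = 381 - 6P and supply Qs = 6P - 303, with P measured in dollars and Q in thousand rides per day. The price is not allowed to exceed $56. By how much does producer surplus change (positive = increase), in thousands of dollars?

Setting quantity demanded equal to quantity supplied, 381 - 6P = 6P - 303, gives P* = 57 and Q* = 39.
The ceiling of 56 is below the equilibrium price 57, so it binds.
At P = 56: Qd = 381 - 6·56 = 45 and Qs = 6·56 - 303 = 33.
Producer surplus without the control is ½ · (57 - 50.5) · 39 = 126.75.
With the ceiling, producers sell 33 units at 56, so PS = ½ · (56 - 50.5) · 33 = 90.75.
Change in producer surplus = 90.75 - 126.75 = -36.

-36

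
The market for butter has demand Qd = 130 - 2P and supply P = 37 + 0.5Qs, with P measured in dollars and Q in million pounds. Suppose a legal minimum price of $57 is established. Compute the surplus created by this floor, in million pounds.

24

Rearranging supply gives Qs = 2P - 74. In a free market, 130 - 2P = 2P - 74 gives the equilibrium P* = 51, Q* = 28.
The floor of 57 is above the equilibrium price 51, so it binds.
At P = 57: Qd = 130 - 2·57 = 16 and Qs = 2·57 - 74 = 40.
Surplus = Qs - Qd = 40 - 16 = 24.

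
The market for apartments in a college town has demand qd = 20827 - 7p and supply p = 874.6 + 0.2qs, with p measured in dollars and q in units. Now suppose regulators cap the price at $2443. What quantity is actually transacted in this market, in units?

6127

Rearranging supply gives qs = 5p - 4373. Setting quantity demanded equal to quantity supplied, 20827 - 7p = 5p - 4373, gives p* = 2100 and q* = 6127.
The ceiling of 2443 is above the equilibrium price 2100, so it is not binding; the market clears at p* = 2100, q* = 6127.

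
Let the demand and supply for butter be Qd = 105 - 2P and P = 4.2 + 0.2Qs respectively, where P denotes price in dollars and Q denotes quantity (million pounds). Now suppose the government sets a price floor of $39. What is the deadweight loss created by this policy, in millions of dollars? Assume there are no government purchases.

617.4

Rearranging supply gives Qs = 5P - 21. Without the control the market clears where 105 - 2P = 5P - 21, i.e. P* = 18 and Q* = 69.
Because the floor (39) lies above the market-clearing price, it is binding.
At P = 39: Qd = 105 - 2·39 = 27 and Qs = 5·39 - 21 = 174.
Quantity traded falls to 27. At Q = 27 the demand price is (105 - 27)/2 = 39 and the supply price is (21 + 27)/5 = 9.6.
Deadweight loss = ½ · (39 - 9.6) · (69 - 27) = ½ · 29.4 · 42 = 617.4.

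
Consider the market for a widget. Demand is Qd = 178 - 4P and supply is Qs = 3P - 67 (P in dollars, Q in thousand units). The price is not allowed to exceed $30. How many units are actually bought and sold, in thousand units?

In a free market, 178 - 4P = 3P - 67 gives the equilibrium P* = 35, Q* = 38.
Since 30 < 35, the ceiling is binding.
At P = 30: Qd = 178 - 4·30 = 58 and Qs = 3·30 - 67 = 23.
The quantity actually transacted is the short side, supply: 23.

23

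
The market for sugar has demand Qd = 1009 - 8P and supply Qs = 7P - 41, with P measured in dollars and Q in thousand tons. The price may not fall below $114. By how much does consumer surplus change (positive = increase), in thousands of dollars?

Setting quantity demanded equal to quantity supplied, 1009 - 8P = 7P - 41, gives P* = 70 and Q* = 449.
The floor of 114 is above the equilibrium price 70, so it binds.
At P = 114: Qd = 1009 - 8·114 = 97 and Qs = 7·114 - 41 = 757.
Consumer surplus without the control is ½ · (126.125 - 70) · 449 = 12600.0625.
With the floor, consumers buy 97 units at 114, so CS = ½ · (126.125 - 114) · 97 = 588.0625.
Change in consumer surplus = 588.0625 - 12600.0625 = -12012.

-12012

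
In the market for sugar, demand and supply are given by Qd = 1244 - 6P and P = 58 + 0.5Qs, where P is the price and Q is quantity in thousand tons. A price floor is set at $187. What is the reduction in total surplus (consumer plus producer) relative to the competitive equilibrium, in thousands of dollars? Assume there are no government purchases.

3468

Rearranging supply gives Qs = 2P - 116. In a free market, 1244 - 6P = 2P - 116 gives the equilibrium P* = 170, Q* = 224.
The floor of 187 is above the equilibrium price 170, so it binds.
At P = 187: Qd = 1244 - 6·187 = 122 and Qs = 2·187 - 116 = 258.
Quantity traded falls to 122. At Q = 122 the demand price is (1244 - 122)/6 = 187 and the supply price is (116 + 122)/2 = 119.
Deadweight loss = ½ · (187 - 119) · (224 - 122) = ½ · 68 · 102 = 3468.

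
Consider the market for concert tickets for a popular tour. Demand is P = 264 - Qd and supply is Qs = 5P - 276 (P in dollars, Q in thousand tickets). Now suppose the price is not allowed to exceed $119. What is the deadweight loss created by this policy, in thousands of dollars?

Rearranging demand gives Qd = 264 - P. In a free market, 264 - P = 5P - 276 gives the equilibrium P* = 90, Q* = 174.
The ceiling of 119 is above the equilibrium price 90, so it is not binding; the market clears at P* = 90, Q* = 174.
Since the control does not bind, no trades are prevented and deadweight loss is zero.

0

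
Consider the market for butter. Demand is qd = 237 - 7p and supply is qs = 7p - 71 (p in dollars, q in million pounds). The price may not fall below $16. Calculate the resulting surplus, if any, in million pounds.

Setting quantity demanded equal to quantity supplied, 237 - 7p = 7p - 71, gives p* = 22 and q* = 83.
Since 16 is below p* = 22, the floor does not bind and the free-market outcome prevails.
Since the control does not bind, there is no surplus.

0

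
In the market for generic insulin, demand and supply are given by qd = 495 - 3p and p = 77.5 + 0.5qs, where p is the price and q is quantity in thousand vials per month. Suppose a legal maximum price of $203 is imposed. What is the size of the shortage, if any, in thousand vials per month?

0

Rearranging supply gives qs = 2p - 155. Setting quantity demanded equal to quantity supplied, 495 - 3p = 2p - 155, gives p* = 130 and q* = 105.
Since 203 is above p* = 130, the ceiling does not bind and the free-market outcome prevails.
Since the control does not bind, there is no shortage.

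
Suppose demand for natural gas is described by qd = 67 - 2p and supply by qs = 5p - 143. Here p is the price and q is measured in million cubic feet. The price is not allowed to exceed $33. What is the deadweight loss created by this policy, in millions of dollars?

0

Setting quantity demanded equal to quantity supplied, 67 - 2p = 5p - 143, gives p* = 30 and q* = 7.
The ceiling of 33 is above the equilibrium price 30, so it is not binding; the market clears at p* = 30, q* = 7.
Since the control does not bind, no trades are prevented and deadweight loss is zero.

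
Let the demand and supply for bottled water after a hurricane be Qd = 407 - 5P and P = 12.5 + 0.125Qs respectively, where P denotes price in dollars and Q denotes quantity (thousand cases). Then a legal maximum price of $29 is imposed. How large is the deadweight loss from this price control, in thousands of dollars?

1040

Rearranging supply gives Qs = 8P - 100. Setting quantity demanded equal to quantity supplied, 407 - 5P = 8P - 100, gives P* = 39 and Q* = 212.
Since 29 < 39, the ceiling is binding.
At P = 29: Qd = 407 - 5·29 = 262 and Qs = 8·29 - 100 = 132.
Quantity traded falls to 132. At Q = 132 the demand price is (407 - 132)/5 = 55 and the supply price is (100 + 132)/8 = 29.
Deadweight loss = ½ · (55 - 29) · (212 - 132) = ½ · 26 · 80 = 1040.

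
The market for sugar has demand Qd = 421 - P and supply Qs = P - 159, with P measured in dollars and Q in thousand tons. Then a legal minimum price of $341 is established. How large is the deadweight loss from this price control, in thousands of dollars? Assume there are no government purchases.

In a free market, 421 - P = P - 159 gives the equilibrium P* = 290, Q* = 131.
The floor of 341 is above the equilibrium price 290, so it binds.
At P = 341: Qd = 421 - 341 = 80 and Qs = 341 - 159 = 182.
Quantity traded falls to 80. At Q = 80 the demand price is 421 - 80 = 341 and the supply price is 159 + 80 = 239.
Deadweight loss = ½ · (341 - 239) · (131 - 80) = ½ · 102 · 51 = 2601.

2601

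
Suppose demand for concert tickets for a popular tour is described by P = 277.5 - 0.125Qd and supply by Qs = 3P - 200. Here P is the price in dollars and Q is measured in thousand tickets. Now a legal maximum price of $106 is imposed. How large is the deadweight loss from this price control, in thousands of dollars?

Rearranging demand gives Qd = 2220 - 8P. Equilibrium: 2220 - 8P = 3P - 200, so 2420 = 11P and P* = 220, Q* = 460.
The ceiling of 106 is below the equilibrium price 220, so it binds.
At P = 106: Qd = 2220 - 8·106 = 1372 and Qs = 3·106 - 200 = 118.
Quantity traded falls to 118. At Q = 118 the demand price is (2220 - 118)/8 = 262.75 and the supply price is (200 + 118)/3 = 106.
Deadweight loss = ½ · (262.75 - 106) · (460 - 118) = ½ · 156.75 · 342 = 26804.25.

26804.25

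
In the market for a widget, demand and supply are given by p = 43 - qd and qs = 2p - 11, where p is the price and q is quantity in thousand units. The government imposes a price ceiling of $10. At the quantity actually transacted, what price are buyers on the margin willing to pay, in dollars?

34

Rearranging demand gives qd = 43 - p. Equilibrium: 43 - p = 2p - 11, so 54 = 3p and p* = 18, q* = 25.
Since 10 < 18, the ceiling is binding.
At p = 10: qd = 43 - 10 = 33 and qs = 2·10 - 11 = 9.
Only 9 units reach the market. On the demand curve, the marginal buyer's willingness to pay at q = 9 is (43 - 9) = 34.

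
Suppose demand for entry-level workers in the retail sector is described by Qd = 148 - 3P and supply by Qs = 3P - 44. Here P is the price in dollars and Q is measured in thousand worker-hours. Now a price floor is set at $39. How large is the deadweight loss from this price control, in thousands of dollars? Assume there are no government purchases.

147

Without the control the market clears where 148 - 3P = 3P - 44, i.e. P* = 32 and Q* = 52.
Because the floor (39) lies above the market-clearing price, it is binding.
At P = 39: Qd = 148 - 3·39 = 31 and Qs = 3·39 - 44 = 73.
Quantity traded falls to 31. At Q = 31 the demand price is (148 - 31)/3 = 39 and the supply price is (44 + 31)/3 = 25.
Deadweight loss = ½ · (39 - 25) · (52 - 31) = ½ · 14 · 21 = 147.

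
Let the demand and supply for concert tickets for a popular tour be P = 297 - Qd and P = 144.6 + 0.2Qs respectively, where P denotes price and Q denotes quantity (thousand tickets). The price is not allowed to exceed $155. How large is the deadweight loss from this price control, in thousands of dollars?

Rearranging demand gives Qd = 297 - P; rearranging supply gives Qs = 5P - 723. Setting quantity demanded equal to quantity supplied, 297 - P = 5P - 723, gives P* = 170 and Q* = 127.
Because the ceiling (155) lies below the market-clearing price, it is binding.
At P = 155: Qd = 297 - 155 = 142 and Qs = 5·155 - 723 = 52.
Quantity traded falls to 52. At Q = 52 the demand price is 297 - 52 = 245 and the supply price is (723 + 52)/5 = 155.
Deadweight loss = ½ · (245 - 155) · (127 - 52) = ½ · 90 · 75 = 3375.

3375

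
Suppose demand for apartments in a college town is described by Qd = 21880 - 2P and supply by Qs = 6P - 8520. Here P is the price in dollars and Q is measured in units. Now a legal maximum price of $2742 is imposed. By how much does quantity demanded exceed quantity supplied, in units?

8464

Equilibrium: 21880 - 2P = 6P - 8520, so 30400 = 8P and P* = 3800, Q* = 14280.
Since 2742 < 3800, the ceiling is binding.
At P = 2742: Qd = 21880 - 2·2742 = 16396 and Qs = 6·2742 - 8520 = 7932.
Shortage = Qd - Qs = 16396 - 7932 = 8464.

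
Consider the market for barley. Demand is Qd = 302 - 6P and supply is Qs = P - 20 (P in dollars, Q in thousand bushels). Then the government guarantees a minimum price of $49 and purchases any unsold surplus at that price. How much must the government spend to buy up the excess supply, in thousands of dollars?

1029

Equilibrium: 302 - 6P = P - 20, so 322 = 7P and P* = 46, Q* = 26.
Because the floor (49) lies above the market-clearing price, it is binding.
At P = 49: Qd = 302 - 6·49 = 8 and Qs = 49 - 20 = 29.
Surplus = Qs - Qd = 21.
Government expenditure = surplus × support price = 21 × 49 = 1029.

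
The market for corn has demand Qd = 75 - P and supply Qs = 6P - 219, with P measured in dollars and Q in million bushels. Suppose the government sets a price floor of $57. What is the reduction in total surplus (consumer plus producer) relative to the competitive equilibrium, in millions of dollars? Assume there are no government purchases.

131.25

Setting quantity demanded equal to quantity supplied, 75 - P = 6P - 219, gives P* = 42 and Q* = 33.
Since 57 > 42, the floor is binding.
At P = 57: Qd = 75 - 57 = 18 and Qs = 6·57 - 219 = 123.
Quantity traded falls to 18. At Q = 18 the demand price is 75 - 18 = 57 and the supply price is (219 + 18)/6 = 39.5.
Deadweight loss = ½ · (57 - 39.5) · (33 - 18) = ½ · 17.5 · 15 = 131.25.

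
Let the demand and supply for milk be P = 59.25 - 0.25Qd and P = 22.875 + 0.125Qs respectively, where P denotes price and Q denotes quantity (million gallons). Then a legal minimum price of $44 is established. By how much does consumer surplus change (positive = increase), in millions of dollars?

Rearranging demand gives Qd = 237 - 4P; rearranging supply gives Qs = 8P - 183. Without the control the market clears where 237 - 4P = 8P - 183, i.e. P* = 35 and Q* = 97.
Because the floor (44) lies above the market-clearing price, it is binding.
At P = 44: Qd = 237 - 4·44 = 61 and Qs = 8·44 - 183 = 169.
Consumer surplus without the control is ½ · (59.25 - 35) · 97 = 1176.125.
With the floor, consumers buy 61 units at 44, so CS = ½ · (59.25 - 44) · 61 = 465.125.
Change in consumer surplus = 465.125 - 1176.125 = -711.

-711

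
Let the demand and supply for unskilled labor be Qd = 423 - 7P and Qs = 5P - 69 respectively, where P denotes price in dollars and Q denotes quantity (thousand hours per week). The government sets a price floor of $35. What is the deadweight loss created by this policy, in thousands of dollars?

In a free market, 423 - 7P = 5P - 69 gives the equilibrium P* = 41, Q* = 136.
The floor of 35 is below the equilibrium price 41, so it is not binding; the market clears at P* = 41, Q* = 136.
Since the control does not bind, no trades are prevented and deadweight loss is zero.

0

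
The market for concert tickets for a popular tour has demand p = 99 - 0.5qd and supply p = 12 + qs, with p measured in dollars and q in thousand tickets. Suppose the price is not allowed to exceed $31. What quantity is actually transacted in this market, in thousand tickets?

Rearranging demand gives qd = 198 - 2p; rearranging supply gives qs = p - 12. In a free market, 198 - 2p = p - 12 gives the equilibrium p* = 70, q* = 58.
Since 31 < 70, the ceiling is binding.
At p = 31: qd = 198 - 2·31 = 136 and qs = 31 - 12 = 19.
The quantity actually transacted is the short side, supply: 19.

19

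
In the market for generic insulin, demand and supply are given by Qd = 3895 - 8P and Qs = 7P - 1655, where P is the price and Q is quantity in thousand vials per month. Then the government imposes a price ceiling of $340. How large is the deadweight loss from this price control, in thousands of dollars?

5906.25

Setting quantity demanded equal to quantity supplied, 3895 - 8P = 7P - 1655, gives P* = 370 and Q* = 935.
The ceiling of 340 is below the equilibrium price 370, so it binds.
At P = 340: Qd = 3895 - 8·340 = 1175 and Qs = 7·340 - 1655 = 725.
Quantity traded falls to 725. At Q = 725 the demand price is (3895 - 725)/8 = 396.25 and the supply price is (1655 + 725)/7 = 340.
Deadweight loss = ½ · (396.25 - 340) · (935 - 725) = ½ · 56.25 · 210 = 5906.25.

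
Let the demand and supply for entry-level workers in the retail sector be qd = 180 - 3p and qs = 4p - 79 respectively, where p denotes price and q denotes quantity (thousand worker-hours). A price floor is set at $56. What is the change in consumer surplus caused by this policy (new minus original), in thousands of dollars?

Equilibrium: 180 - 3p = 4p - 79, so 259 = 7p and p* = 37, q* = 69.
Because the floor (56) lies above the market-clearing price, it is binding.
At p = 56: qd = 180 - 3·56 = 12 and qs = 4·56 - 79 = 145.
Consumer surplus without the control is ½ · (60 - 37) · 69 = 793.5.
With the floor, consumers buy 12 units at 56, so CS = ½ · (60 - 56) · 12 = 24.
Change in consumer surplus = 24 - 793.5 = -769.5.

-769.5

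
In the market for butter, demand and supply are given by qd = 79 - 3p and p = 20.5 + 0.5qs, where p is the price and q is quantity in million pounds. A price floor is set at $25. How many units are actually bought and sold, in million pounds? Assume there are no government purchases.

Rearranging supply gives qs = 2p - 41. Without the control the market clears where 79 - 3p = 2p - 41, i.e. p* = 24 and q* = 7.
Because the floor (25) lies above the market-clearing price, it is binding.
At p = 25: qd = 79 - 3·25 = 4 and qs = 2·25 - 41 = 9.
The quantity actually transacted is the short side, demand: 4.

4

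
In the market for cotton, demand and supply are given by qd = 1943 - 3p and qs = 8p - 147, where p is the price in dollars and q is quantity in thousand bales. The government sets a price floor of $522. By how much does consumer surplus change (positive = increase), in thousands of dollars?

-290500

Setting quantity demanded equal to quantity supplied, 1943 - 3p = 8p - 147, gives p* = 190 and q* = 1373.
Since 522 > 190, the floor is binding.
At p = 522: qd = 1943 - 3·522 = 377 and qs = 8·522 - 147 = 4029.
Consumer surplus without the control is ½ · (1943/3 - 190) · 1373 = 1885129/6.
With the floor, consumers buy 377 units at 522, so CS = ½ · (1943/3 - 522) · 377 = 142129/6.
Change in consumer surplus = 142129/6 - 1885129/6 = -290500.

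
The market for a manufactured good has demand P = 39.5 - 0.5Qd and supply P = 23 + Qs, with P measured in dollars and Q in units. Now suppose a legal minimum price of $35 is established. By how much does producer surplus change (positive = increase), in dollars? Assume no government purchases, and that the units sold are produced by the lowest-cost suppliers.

Rearranging demand gives Qd = 79 - 2P; rearranging supply gives Qs = P - 23. Equilibrium: 79 - 2P = P - 23, so 102 = 3P and P* = 34, Q* = 11.
Because the floor (35) lies above the market-clearing price, it is binding.
At P = 35: Qd = 79 - 2·35 = 9 and Qs = 35 - 23 = 12.
Producer surplus without the control is ½ · (34 - 23) · 11 = 60.5.
With the floor, 9 units are sold at 35. The supply price at Q = 9 is 32, so PS = ½ · [(35 - 23) + (35 - 32)] · 9 = 67.5.
Change in producer surplus = 67.5 - 60.5 = 7.

7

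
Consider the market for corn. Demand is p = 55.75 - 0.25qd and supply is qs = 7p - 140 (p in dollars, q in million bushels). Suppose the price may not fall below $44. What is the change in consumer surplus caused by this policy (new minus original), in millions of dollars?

Rearranging demand gives qd = 223 - 4p. Setting quantity demanded equal to quantity supplied, 223 - 4p = 7p - 140, gives p* = 33 and q* = 91.
The floor of 44 is above the equilibrium price 33, so it binds.
At p = 44: qd = 223 - 4·44 = 47 and qs = 7·44 - 140 = 168.
Consumer surplus without the control is ½ · (55.75 - 33) · 91 = 1035.125.
With the floor, consumers buy 47 units at 44, so CS = ½ · (55.75 - 44) · 47 = 276.125.
Change in consumer surplus = 276.125 - 1035.125 = -759.

-759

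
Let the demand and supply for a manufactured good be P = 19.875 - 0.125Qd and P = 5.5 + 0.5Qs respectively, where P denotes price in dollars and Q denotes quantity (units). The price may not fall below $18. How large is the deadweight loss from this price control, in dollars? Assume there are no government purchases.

20

Rearranging demand gives Qd = 159 - 8P; rearranging supply gives Qs = 2P - 11. Setting quantity demanded equal to quantity supplied, 159 - 8P = 2P - 11, gives P* = 17 and Q* = 23.
Because the floor (18) lies above the market-clearing price, it is binding.
At P = 18: Qd = 159 - 8·18 = 15 and Qs = 2·18 - 11 = 25.
Quantity traded falls to 15. At Q = 15 the demand price is (159 - 15)/8 = 18 and the supply price is (11 + 15)/2 = 13.
Deadweight loss = ½ · (18 - 13) · (23 - 15) = ½ · 5 · 8 = 20.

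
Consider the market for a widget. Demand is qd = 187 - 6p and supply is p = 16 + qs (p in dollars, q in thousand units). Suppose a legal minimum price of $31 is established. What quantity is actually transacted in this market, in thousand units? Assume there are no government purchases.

1

Rearranging supply gives qs = p - 16. Equilibrium: 187 - 6p = p - 16, so 203 = 7p and p* = 29, q* = 13.
The floor of 31 is above the equilibrium price 29, so it binds.
At p = 31: qd = 187 - 6·31 = 1 and qs = 31 - 16 = 15.
The quantity actually transacted is the short side, demand: 1.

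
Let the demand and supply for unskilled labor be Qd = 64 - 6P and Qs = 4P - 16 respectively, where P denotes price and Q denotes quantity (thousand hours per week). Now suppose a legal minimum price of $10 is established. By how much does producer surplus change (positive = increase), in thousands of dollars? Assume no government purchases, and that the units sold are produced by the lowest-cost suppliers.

Without the control the market clears where 64 - 6P = 4P - 16, i.e. P* = 8 and Q* = 16.
Since 10 > 8, the floor is binding.
At P = 10: Qd = 64 - 6·10 = 4 and Qs = 4·10 - 16 = 24.
Producer surplus without the control is ½ · (8 - 4) · 16 = 32.
With the floor, 4 units are sold at 10. The supply price at Q = 4 is 5, so PS = ½ · [(10 - 4) + (10 - 5)] · 4 = 22.
Change in producer surplus = 22 - 32 = -10.

-10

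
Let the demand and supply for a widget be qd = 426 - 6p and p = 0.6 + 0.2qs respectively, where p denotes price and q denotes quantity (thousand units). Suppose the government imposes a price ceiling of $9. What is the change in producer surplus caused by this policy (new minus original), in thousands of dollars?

-3510

Rearranging supply gives qs = 5p - 3. Equilibrium: 426 - 6p = 5p - 3, so 429 = 11p and p* = 39, q* = 192.
Because the ceiling (9) lies below the market-clearing price, it is binding.
At p = 9: qd = 426 - 6·9 = 372 and qs = 5·9 - 3 = 42.
Producer surplus without the control is ½ · (39 - 0.6) · 192 = 3686.4.
With the ceiling, producers sell 42 units at 9, so PS = ½ · (9 - 0.6) · 42 = 176.4.
Change in producer surplus = 176.4 - 3686.4 = -3510.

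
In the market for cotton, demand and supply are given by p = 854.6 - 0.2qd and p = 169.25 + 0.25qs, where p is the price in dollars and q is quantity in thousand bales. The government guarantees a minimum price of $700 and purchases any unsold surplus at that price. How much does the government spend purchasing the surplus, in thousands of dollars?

945000

Rearranging demand gives qd = 4273 - 5p; rearranging supply gives qs = 4p - 677. Without the control the market clears where 4273 - 5p = 4p - 677, i.e. p* = 550 and q* = 1523.
Since 700 > 550, the floor is binding.
At p = 700: qd = 4273 - 5·700 = 773 and qs = 4·700 - 677 = 2123.
Surplus = qs - qd = 1350.
Government expenditure = surplus × support price = 1350 × 700 = 945000.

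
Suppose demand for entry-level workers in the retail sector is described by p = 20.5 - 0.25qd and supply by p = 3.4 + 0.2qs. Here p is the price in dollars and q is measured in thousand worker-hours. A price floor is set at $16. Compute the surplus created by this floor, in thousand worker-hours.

Rearranging demand gives qd = 82 - 4p; rearranging supply gives qs = 5p - 17. Without the control the market clears where 82 - 4p = 5p - 17, i.e. p* = 11 and q* = 38.
The floor of 16 is above the equilibrium price 11, so it binds.
At p = 16: qd = 82 - 4·16 = 18 and qs = 5·16 - 17 = 63.
Surplus = qs - qd = 63 - 18 = 45.

45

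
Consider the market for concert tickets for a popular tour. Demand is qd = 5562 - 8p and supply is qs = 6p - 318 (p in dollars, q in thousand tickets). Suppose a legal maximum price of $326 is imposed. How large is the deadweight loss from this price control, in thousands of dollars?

Without the control the market clears where 5562 - 8p = 6p - 318, i.e. p* = 420 and q* = 2202.
Since 326 < 420, the ceiling is binding.
At p = 326: qd = 5562 - 8·326 = 2954 and qs = 6·326 - 318 = 1638.
Quantity traded falls to 1638. At q = 1638 the demand price is (5562 - 1638)/8 = 490.5 and the supply price is (318 + 1638)/6 = 326.
Deadweight loss = ½ · (490.5 - 326) · (2202 - 1638) = ½ · 164.5 · 564 = 46389.

46389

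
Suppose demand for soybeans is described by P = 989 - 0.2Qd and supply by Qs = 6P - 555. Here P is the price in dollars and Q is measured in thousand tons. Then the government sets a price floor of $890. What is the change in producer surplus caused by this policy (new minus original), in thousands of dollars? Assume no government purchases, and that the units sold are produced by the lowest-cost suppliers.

Rearranging demand gives Qd = 4945 - 5P. Setting quantity demanded equal to quantity supplied, 4945 - 5P = 6P - 555, gives P* = 500 and Q* = 2445.
Because the floor (890) lies above the market-clearing price, it is binding.
At P = 890: Qd = 4945 - 5·890 = 495 and Qs = 6·890 - 555 = 4785.
Producer surplus without the control is ½ · (500 - 92.5) · 2445 = 498168.75.
With the floor, 495 units are sold at 890. The supply price at Q = 495 is 175, so PS = ½ · [(890 - 92.5) + (890 - 175)] · 495 = 374343.75.
Change in producer surplus = 374343.75 - 498168.75 = -123825.

-123825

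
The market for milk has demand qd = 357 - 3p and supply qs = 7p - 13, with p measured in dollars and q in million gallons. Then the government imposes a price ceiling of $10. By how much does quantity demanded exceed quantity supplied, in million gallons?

270

Without the control the market clears where 357 - 3p = 7p - 13, i.e. p* = 37 and q* = 246.
The ceiling of 10 is below the equilibrium price 37, so it binds.
At p = 10: qd = 357 - 3·10 = 327 and qs = 7·10 - 13 = 57.
Shortage = qd - qs = 327 - 57 = 270.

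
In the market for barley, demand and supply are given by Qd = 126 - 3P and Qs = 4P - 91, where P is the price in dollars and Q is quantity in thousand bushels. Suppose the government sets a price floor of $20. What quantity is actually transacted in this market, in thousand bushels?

In a free market, 126 - 3P = 4P - 91 gives the equilibrium P* = 31, Q* = 33.
The floor of 20 is below the equilibrium price 31, so it is not binding; the market clears at P* = 31, Q* = 33.

33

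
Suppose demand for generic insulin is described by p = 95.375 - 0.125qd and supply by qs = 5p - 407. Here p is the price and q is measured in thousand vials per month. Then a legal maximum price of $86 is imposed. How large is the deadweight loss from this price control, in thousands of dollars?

Rearranging demand gives qd = 763 - 8p. Equilibrium: 763 - 8p = 5p - 407, so 1170 = 13p and p* = 90, q* = 43.
The ceiling of 86 is below the equilibrium price 90, so it binds.
At p = 86: qd = 763 - 8·86 = 75 and qs = 5·86 - 407 = 23.
Quantity traded falls to 23. At q = 23 the demand price is (763 - 23)/8 = 92.5 and the supply price is (407 + 23)/5 = 86.
Deadweight loss = ½ · (92.5 - 86) · (43 - 23) = ½ · 6.5 · 20 = 65.

65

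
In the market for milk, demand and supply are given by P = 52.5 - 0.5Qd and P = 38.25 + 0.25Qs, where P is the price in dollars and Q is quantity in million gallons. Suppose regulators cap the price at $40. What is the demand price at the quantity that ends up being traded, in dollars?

Rearranging demand gives Qd = 105 - 2P; rearranging supply gives Qs = 4P - 153. Without the control the market clears where 105 - 2P = 4P - 153, i.e. P* = 43 and Q* = 19.
Because the ceiling (40) lies below the market-clearing price, it is binding.
At P = 40: Qd = 105 - 2·40 = 25 and Qs = 4·40 - 153 = 7.
Only 7 units reach the market. On the demand curve, the marginal buyer's willingness to pay at Q = 7 is (105 - 7)/2 = 49.

49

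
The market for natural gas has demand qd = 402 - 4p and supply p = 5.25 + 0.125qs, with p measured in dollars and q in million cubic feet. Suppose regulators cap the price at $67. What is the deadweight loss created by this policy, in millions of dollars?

Rearranging supply gives qs = 8p - 42. In a free market, 402 - 4p = 8p - 42 gives the equilibrium p* = 37, q* = 254.
Since 67 is above p* = 37, the ceiling does not bind and the free-market outcome prevails.
Since the control does not bind, no trades are prevented and deadweight loss is zero.

0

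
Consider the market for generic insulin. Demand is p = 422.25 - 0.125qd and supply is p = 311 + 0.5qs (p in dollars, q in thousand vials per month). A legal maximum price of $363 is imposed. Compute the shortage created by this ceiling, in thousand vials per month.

Rearranging demand gives qd = 3378 - 8p; rearranging supply gives qs = 2p - 622. In a free market, 3378 - 8p = 2p - 622 gives the equilibrium p* = 400, q* = 178.
Since 363 < 400, the ceiling is binding.
At p = 363: qd = 3378 - 8·363 = 474 and qs = 2·363 - 622 = 104.
Shortage = qd - qs = 474 - 104 = 370.

370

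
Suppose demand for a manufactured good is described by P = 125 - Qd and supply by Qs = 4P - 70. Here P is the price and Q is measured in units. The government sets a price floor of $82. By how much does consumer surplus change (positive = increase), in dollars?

-2773.5

Rearranging demand gives Qd = 125 - P. In a free market, 125 - P = 4P - 70 gives the equilibrium P* = 39, Q* = 86.
Since 82 > 39, the floor is binding.
At P = 82: Qd = 125 - 82 = 43 and Qs = 4·82 - 70 = 258.
Consumer surplus without the control is ½ · (125 - 39) · 86 = 3698.
With the floor, consumers buy 43 units at 82, so CS = ½ · (125 - 82) · 43 = 924.5.
Change in consumer surplus = 924.5 - 3698 = -2773.5.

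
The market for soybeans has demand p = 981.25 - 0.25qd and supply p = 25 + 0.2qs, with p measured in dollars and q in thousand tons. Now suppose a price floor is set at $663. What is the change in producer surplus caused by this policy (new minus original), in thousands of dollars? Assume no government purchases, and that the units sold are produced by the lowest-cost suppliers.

198558.6

Rearranging demand gives qd = 3925 - 4p; rearranging supply gives qs = 5p - 125. In a free market, 3925 - 4p = 5p - 125 gives the equilibrium p* = 450, q* = 2125.
The floor of 663 is above the equilibrium price 450, so it binds.
At p = 663: qd = 3925 - 4·663 = 1273 and qs = 5·663 - 125 = 3190.
Producer surplus without the control is ½ · (450 - 25) · 2125 = 451562.5.
With the floor, 1273 units are sold at 663. The supply price at q = 1273 is 279.6, so PS = ½ · [(663 - 25) + (663 - 279.6)] · 1273 = 650121.1.
Change in producer surplus = 650121.1 - 451562.5 = 198558.6.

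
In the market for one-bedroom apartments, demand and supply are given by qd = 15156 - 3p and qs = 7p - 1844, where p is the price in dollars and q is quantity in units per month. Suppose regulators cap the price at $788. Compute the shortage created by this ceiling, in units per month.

9120

Without the control the market clears where 15156 - 3p = 7p - 1844, i.e. p* = 1700 and q* = 10056.
Because the ceiling (788) lies below the market-clearing price, it is binding.
At p = 788: qd = 15156 - 3·788 = 12792 and qs = 7·788 - 1844 = 3672.
Shortage = qd - qs = 12792 - 3672 = 9120.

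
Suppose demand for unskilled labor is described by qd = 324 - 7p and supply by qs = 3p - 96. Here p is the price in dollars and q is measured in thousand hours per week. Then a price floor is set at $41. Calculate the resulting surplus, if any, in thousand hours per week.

0

Setting quantity demanded equal to quantity supplied, 324 - 7p = 3p - 96, gives p* = 42 and q* = 30.
The floor of 41 is below the equilibrium price 42, so it is not binding; the market clears at p* = 42, q* = 30.
Since the control does not bind, there is no surplus.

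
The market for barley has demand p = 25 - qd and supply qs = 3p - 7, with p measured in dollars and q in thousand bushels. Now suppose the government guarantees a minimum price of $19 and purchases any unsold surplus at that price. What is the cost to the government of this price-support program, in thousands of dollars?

836

Rearranging demand gives qd = 25 - p. Equilibrium: 25 - p = 3p - 7, so 32 = 4p and p* = 8, q* = 17.
The floor of 19 is above the equilibrium price 8, so it binds.
At p = 19: qd = 25 - 19 = 6 and qs = 3·19 - 7 = 50.
Surplus = qs - qd = 44.
Government expenditure = surplus × support price = 44 × 19 = 836.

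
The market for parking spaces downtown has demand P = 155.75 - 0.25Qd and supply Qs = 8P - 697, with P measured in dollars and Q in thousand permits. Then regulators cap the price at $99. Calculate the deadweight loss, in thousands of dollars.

Rearranging demand gives Qd = 623 - 4P. In a free market, 623 - 4P = 8P - 697 gives the equilibrium P* = 110, Q* = 183.
Since 99 < 110, the ceiling is binding.
At P = 99: Qd = 623 - 4·99 = 227 and Qs = 8·99 - 697 = 95.
Quantity traded falls to 95. At Q = 95 the demand price is (623 - 95)/4 = 132 and the supply price is (697 + 95)/8 = 99.
Deadweight loss = ½ · (132 - 99) · (183 - 95) = ½ · 33 · 88 = 1452.

1452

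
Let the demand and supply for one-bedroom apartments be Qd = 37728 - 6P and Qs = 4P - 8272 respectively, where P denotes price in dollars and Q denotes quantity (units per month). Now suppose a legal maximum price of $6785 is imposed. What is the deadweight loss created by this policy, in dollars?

Equilibrium: 37728 - 6P = 4P - 8272, so 46000 = 10P and P* = 4600, Q* = 10128.
Since 6785 is above P* = 4600, the ceiling does not bind and the free-market outcome prevails.
Since the control does not bind, no trades are prevented and deadweight loss is zero.

0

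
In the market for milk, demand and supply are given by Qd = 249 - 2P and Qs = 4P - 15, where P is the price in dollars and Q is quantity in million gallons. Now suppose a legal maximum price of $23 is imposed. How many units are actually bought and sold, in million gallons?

Equilibrium: 249 - 2P = 4P - 15, so 264 = 6P and P* = 44, Q* = 161.
The ceiling of 23 is below the equilibrium price 44, so it binds.
At P = 23: Qd = 249 - 2·23 = 203 and Qs = 4·23 - 15 = 77.
The quantity actually transacted is the short side, supply: 77.

77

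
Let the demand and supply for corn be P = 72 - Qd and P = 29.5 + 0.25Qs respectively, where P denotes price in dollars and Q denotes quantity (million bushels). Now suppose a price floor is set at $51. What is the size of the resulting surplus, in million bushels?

65

Rearranging demand gives Qd = 72 - P; rearranging supply gives Qs = 4P - 118. Without the control the market clears where 72 - P = 4P - 118, i.e. P* = 38 and Q* = 34.
Because the floor (51) lies above the market-clearing price, it is binding.
At P = 51: Qd = 72 - 51 = 21 and Qs = 4·51 - 118 = 86.
Surplus = Qs - Qd = 86 - 21 = 65.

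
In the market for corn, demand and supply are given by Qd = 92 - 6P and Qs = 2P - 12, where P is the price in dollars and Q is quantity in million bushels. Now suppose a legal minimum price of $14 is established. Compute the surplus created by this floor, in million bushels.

Setting quantity demanded equal to quantity supplied, 92 - 6P = 2P - 12, gives P* = 13 and Q* = 14.
Since 14 > 13, the floor is binding.
At P = 14: Qd = 92 - 6·14 = 8 and Qs = 2·14 - 12 = 16.
Surplus = Qs - Qd = 16 - 8 = 8.

8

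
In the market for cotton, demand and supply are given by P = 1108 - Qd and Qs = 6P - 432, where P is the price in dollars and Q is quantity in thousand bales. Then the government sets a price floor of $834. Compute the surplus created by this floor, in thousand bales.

Rearranging demand gives Qd = 1108 - P. Without the control the market clears where 1108 - P = 6P - 432, i.e. P* = 220 and Q* = 888.
The floor of 834 is above the equilibrium price 220, so it binds.
At P = 834: Qd = 1108 - 834 = 274 and Qs = 6·834 - 432 = 4572.
Surplus = Qs - Qd = 4572 - 274 = 4298.

4298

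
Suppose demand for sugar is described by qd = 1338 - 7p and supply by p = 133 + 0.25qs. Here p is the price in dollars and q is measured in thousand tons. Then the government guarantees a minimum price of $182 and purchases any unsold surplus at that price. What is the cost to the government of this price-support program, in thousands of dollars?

24024

Rearranging supply gives qs = 4p - 532. Setting quantity demanded equal to quantity supplied, 1338 - 7p = 4p - 532, gives p* = 170 and q* = 148.
Since 182 > 170, the floor is binding.
At p = 182: qd = 1338 - 7·182 = 64 and qs = 4·182 - 532 = 196.
Surplus = qs - qd = 132.
Government expenditure = surplus × support price = 132 × 182 = 24024.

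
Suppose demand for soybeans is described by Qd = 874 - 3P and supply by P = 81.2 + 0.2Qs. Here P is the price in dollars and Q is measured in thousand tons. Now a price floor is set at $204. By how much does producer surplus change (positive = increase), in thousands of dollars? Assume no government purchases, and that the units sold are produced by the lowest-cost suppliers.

Rearranging supply gives Qs = 5P - 406. Without the control the market clears where 874 - 3P = 5P - 406, i.e. P* = 160 and Q* = 394.
Because the floor (204) lies above the market-clearing price, it is binding.
At P = 204: Qd = 874 - 3·204 = 262 and Qs = 5·204 - 406 = 614.
Producer surplus without the control is ½ · (160 - 81.2) · 394 = 15523.6.
With the floor, 262 units are sold at 204. The supply price at Q = 262 is 133.6, so PS = ½ · [(204 - 81.2) + (204 - 133.6)] · 262 = 25309.2.
Change in producer surplus = 25309.2 - 15523.6 = 9785.6.

9785.6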